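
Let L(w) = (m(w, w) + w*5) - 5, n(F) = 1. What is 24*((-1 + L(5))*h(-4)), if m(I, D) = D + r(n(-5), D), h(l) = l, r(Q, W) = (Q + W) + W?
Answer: -3360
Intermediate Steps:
r(Q, W) = Q + 2*W
m(I, D) = 1 + 3*D (m(I, D) = D + (1 + 2*D) = 1 + 3*D)
L(w) = -4 + 8*w (L(w) = ((1 + 3*w) + w*5) - 5 = ((1 + 3*w) + 5*w) - 5 = (1 + 8*w) - 5 = -4 + 8*w)
24*((-1 + L(5))*h(-4)) = 24*((-1 + (-4 + 8*5))*(-4)) = 24*((-1 + (-4 + 40))*(-4)) = 24*((-1 + 36)*(-4)) = 24*(35*(-4)) = 24*(-140) = -3360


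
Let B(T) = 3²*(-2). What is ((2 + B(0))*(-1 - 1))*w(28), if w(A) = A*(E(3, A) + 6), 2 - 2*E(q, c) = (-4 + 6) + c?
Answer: -7168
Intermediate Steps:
B(T) = -18 (B(T) = 9*(-2) = -18)
E(q, c) = -c/2 (E(q, c) = 1 - ((-4 + 6) + c)/2 = 1 - (2 + c)/2 = 1 + (-1 - c/2) = -c/2)
w(A) = A*(6 - A/2) (w(A) = A*(-A/2 + 6) = A*(6 - A/2))
((2 + B(0))*(-1 - 1))*w(28) = ((2 - 18)*(-1 - 1))*((½)*28*(12 - 1*28)) = (-16*(-2))*((½)*28*(12 - 28)) = 32*((½)*28*(-16)) = 32*(-224) = -7168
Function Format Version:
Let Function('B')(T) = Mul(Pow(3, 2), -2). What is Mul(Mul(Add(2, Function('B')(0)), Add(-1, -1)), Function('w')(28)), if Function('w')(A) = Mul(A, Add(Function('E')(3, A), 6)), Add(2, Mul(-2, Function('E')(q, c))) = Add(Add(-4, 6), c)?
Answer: -7168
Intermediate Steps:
Function('B')(T) = -18 (Function('B')(T) = Mul(9, -2) = -18)
Function('E')(q, c) = Mul(Rational(-1, 2), c) (Function('E')(q, c) = Add(1, Mul(Rational(-1, 2), Add(Add(-4, 6), c))) = Add(1, Mul(Rational(-1, 2), Add(2, c))) = Add(1, Add(-1, Mul(Rational(-1, 2), c))) = Mul(Rational(-1, 2), c))
Function('w')(A) = Mul(A, Add(6, Mul(Rational(-1, 2), A))) (Function('w')(A) = Mul(A, Add(Mul(Rational(-1, 2), A), 6)) = Mul(A, Add(6, Mul(Rational(-1, 2), A))))
Mul(Mul(Add(2, Function('B')(0)), Add(-1, -1)), Function('w')(28)) = Mul(Mul(Add(2, -18), Add(-1, -1)), Mul(Rational(1, 2), 28, Add(12, Mul(-1, 28)))) = Mul(Mul(-16, -2), Mul(Rational(1, 2), 28, Add(12, -28))) = Mul(32, Mul(Rational(1, 2), 28, -16)) = Mul(32, -224) = -7168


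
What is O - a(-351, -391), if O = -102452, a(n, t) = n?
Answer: -102101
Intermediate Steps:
O - a(-351, -391) = -102452 - 1*(-351) = -102452 + 351 = -102101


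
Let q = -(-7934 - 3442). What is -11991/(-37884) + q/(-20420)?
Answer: -2215621/9209420 ≈ -0.24058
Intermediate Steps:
q = 11376 (q = -1*(-11376) = 11376)
-11991/(-37884) + q/(-20420) = -11991/(-37884) + 11376/(-20420) = -11991*(-1/37884) + 11376*(-1/20420) = 571/1804 - 2844/5105 = -2215621/9209420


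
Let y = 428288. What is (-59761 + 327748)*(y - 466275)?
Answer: -10180022169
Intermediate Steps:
(-59761 + 327748)*(y - 466275) = (-59761 + 327748)*(428288 - 466275) = 267987*(-37987) = -10180022169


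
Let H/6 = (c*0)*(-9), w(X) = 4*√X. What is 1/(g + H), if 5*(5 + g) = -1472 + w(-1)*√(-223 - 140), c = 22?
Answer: -2495/745067 + 220*√3/2235201 ≈ -0.0031782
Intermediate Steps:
H = 0 (H = 6*((22*0)*(-9)) = 6*(0*(-9)) = 6*0 = 0)
g = -1497/5 - 44*√3/5 (g = -5 + (-1472 + (4*√(-1))*√(-223 - 140))/5 = -5 + (-1472 + (4*I)*√(-363))/5 = -5 + (-1472 + (4*I)*(11*I*√3))/5 = -5 + (-1472 - 44*√3)/5 = -5 + (-1472/5 - 44*√3/5) = -1497/5 - 44*√3/5 ≈ -314.64)
1/(g + H) = 1/((-1497/5 - 44*√3/5) + 0) = 1/(-1497/5 - 44*√3/5)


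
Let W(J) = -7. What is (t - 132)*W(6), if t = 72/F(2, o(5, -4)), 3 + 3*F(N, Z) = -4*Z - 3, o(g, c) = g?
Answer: 12768/13 ≈ 982.15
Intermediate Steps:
F(N, Z) = -2 - 4*Z/3 (F(N, Z) = -1 + (-4*Z - 3)/3 = -1 + (-3 - 4*Z)/3 = -1 + (-1 - 4*Z/3) = -2 - 4*Z/3)
t = -108/13 (t = 72/(-2 - 4/3*5) = 72/(-2 - 20/3) = 72/(-26/3) = 72*(-3/26) = -108/13 ≈ -8.3077)
(t - 132)*W(6) = (-108/13 - 132)*(-7) = -1824/13*(-7) = 12768/13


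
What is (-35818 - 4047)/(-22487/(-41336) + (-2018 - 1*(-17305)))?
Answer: -1647859640/631925919 ≈ -2.6077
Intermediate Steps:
(-35818 - 4047)/(-22487/(-41336) + (-2018 - 1*(-17305))) = -39865/(-22487*(-1/41336) + (-2018 + 17305)) = -39865/(22487/41336 + 15287) = -39865/631925919/41336 = -39865*41336/631925919 = -1647859640/631925919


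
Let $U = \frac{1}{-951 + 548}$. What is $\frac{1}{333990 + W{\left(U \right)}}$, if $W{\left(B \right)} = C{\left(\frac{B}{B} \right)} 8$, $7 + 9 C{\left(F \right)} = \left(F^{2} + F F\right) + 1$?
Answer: $\frac{9}{3005878} \approx 2.9941 \cdot 10^{-6}$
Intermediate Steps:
$C{\left(F \right)} = - \frac{2}{3} + \frac{2 F^{2}}{9}$ ($C{\left(F \right)} = - \frac{7}{9} + \frac{\left(F^{2} + F F\right) + 1}{9} = - \frac{7}{9} + \frac{\left(F^{2} + F^{2}\right) + 1}{9} = - \frac{7}{9} + \frac{2 F^{2} + 1}{9} = - \frac{7}{9} + \frac{1 + 2 F^{2}}{9} = - \frac{7}{9} + \left(\frac{1}{9} + \frac{2 F^{2}}{9}\right) = - \frac{2}{3} + \frac{2 F^{2}}{9}$)
$U = - \frac{1}{403}$ ($U = \frac{1}{-403} = - \frac{1}{403} \approx -0.0024814$)
$W{\left(B \right)} = - \frac{32}{9}$ ($W{\left(B \right)} = \left(- \frac{2}{3} + \frac{2 \left(\frac{B}{B}\right)^{2}}{9}\right) 8 = \left(- \frac{2}{3} + \frac{2 \cdot 1^{2}}{9}\right) 8 = \left(- \frac{2}{3} + \frac{2}{9} \cdot 1\right) 8 = \left(- \frac{2}{3} + \frac{2}{9}\right) 8 = \left(- \frac{4}{9}\right) 8 = - \frac{32}{9}$)
$\frac{1}{333990 + W{\left(U \right)}} = \frac{1}{333990 - \frac{32}{9}} = \frac{1}{\frac{3005878}{9}} = \frac{9}{3005878}$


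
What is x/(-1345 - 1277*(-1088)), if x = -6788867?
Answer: -6788867/1388031 ≈ -4.8910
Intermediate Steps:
x/(-1345 - 1277*(-1088)) = -6788867/(-1345 - 1277*(-1088)) = -6788867/(-1345 + 1389376) = -6788867/1388031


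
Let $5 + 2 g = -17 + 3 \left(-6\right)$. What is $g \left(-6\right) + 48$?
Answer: $168$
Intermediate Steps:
$g = -20$ ($g = - \frac{5}{2} + \frac{-17 + 3 \left(-6\right)}{2} = - \frac{5}{2} + \frac{-17 - 18}{2} = - \frac{5}{2} + \frac{1}{2} \left(-35\right) = - \frac{5}{2} - \frac{35}{2} = -20$)
$g \left(-6\right) + 48 = \left(-20\right) \left(-6\right) + 48 = 120 + 48 = 168$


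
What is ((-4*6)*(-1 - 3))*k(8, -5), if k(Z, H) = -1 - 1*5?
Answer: -576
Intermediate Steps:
k(Z, H) = -6 (k(Z, H) = -1 - 5 = -6)
((-4*6)*(-1 - 3))*k(8, -5) = ((-4*6)*(-1 - 3))*(-6) = -24*(-4)*(-6) = 96*(-6) = -576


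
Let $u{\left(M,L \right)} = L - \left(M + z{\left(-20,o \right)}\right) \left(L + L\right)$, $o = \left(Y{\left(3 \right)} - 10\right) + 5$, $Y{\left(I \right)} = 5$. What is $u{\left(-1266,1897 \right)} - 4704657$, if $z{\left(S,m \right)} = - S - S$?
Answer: $-51316$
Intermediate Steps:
$o = 0$ ($o = \left(5 - 10\right) + 5 = -5 + 5 = 0$)
$z{\left(S,m \right)} = - 2 S$
$u{\left(M,L \right)} = L - 2 L \left(40 + M\right)$ ($u{\left(M,L \right)} = L - \left(M - -40\right) \left(L + L\right) = L - \left(M + 40\right) 2 L = L - \left(40 + M\right) 2 L = L - 2 L \left(40 + M\right)$)
$u{\left(-1266,1897 \right)} - 4704657 = \left(-1\right) 1897 \left(79 + 2 \left(-1266\right)\right) - 4704657 = \left(-1\right) 1897 \left(79 - 2532\right) - 4704657 = \left(-1\right) 1897 \left(-2453\right) - 4704657 = 4653341 - 4704657 = -51316$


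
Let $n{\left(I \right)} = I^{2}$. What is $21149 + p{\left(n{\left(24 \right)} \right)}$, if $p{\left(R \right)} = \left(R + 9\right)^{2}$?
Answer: $363374$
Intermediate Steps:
$p{\left(R \right)} = \left(9 + R\right)^{2}$
$21149 + p{\left(n{\left(24 \right)} \right)} = 21149 + \left(9 + 24^{2}\right)^{2} = 21149 + \left(9 + 576\right)^{2} = 21149 + 585^{2} = 21149 + 342225 = 363374$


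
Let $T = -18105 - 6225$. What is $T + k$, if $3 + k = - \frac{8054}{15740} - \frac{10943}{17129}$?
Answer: $- \frac{3280370761483}{134805230} \approx -24334.0$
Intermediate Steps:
$T = -24330$
$k = - \frac{559515583}{134805230}$ ($k = -3 - \left(\frac{4027}{7870} + \frac{10943}{17129}\right) = -3 - \frac{155099893}{134805230} = - \frac{559515583}{134805230} \approx -4.1506$)
$T + k = -24330 - \frac{559515583}{134805230} = - \frac{3280370761483}{134805230}$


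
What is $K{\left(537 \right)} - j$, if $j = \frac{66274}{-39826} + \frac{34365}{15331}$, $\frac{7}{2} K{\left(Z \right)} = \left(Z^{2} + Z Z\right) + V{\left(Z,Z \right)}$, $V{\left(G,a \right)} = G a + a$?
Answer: $\frac{528537105811178}{2137003421} \approx 2.4733 \cdot 10^{5}$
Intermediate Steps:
$V{\left(G,a \right)} = a + G a$
$K{\left(Z \right)} = \frac{4 Z^{2}}{7} + \frac{2 Z \left(1 + Z\right)}{7}$ ($K{\left(Z \right)} = \frac{2 \left(\left(Z^{2} + Z Z\right) + Z \left(1 + Z\right)\right)}{7} = \frac{2 \left(\left(Z^{2} + Z^{2}\right) + Z \left(1 + Z\right)\right)}{7} = \frac{2 \left(2 Z^{2} + Z \left(1 + Z\right)\right)}{7} = \frac{4 Z^{2}}{7} + \frac{2 Z \left(1 + Z\right)}{7}$)
$j = \frac{176286898}{305286203}$ ($j = 66274 \left(- \frac{1}{39826}\right) + 34365 \cdot \frac{1}{15331} = - \frac{33137}{19913} + \frac{34365}{15331} = \frac{176286898}{305286203} \approx 0.57745$)
$K{\left(537 \right)} - j = \frac{2}{7} \cdot 537 \left(1 + 3 \cdot 537\right) - \frac{176286898}{305286203} = \frac{2}{7} \cdot 537 \left(1 + 1611\right) - \frac{176286898}{305286203} = \frac{2}{7} \cdot 537 \cdot 1612 - \frac{176286898}{305286203} = \frac{1731288}{7} - \frac{176286898}{305286203} = \frac{528537105811178}{2137003421}$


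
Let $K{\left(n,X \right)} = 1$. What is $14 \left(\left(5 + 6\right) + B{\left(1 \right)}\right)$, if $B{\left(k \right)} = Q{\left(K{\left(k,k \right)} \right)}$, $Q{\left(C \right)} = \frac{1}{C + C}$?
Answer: $161$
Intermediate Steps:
$Q{\left(C \right)} = \frac{1}{2 C}$
$B{\left(k \right)} = \frac{1}{2}$ ($B{\left(k \right)} = \frac{1}{2 \cdot 1} = \frac{1}{2} \cdot 1 = \frac{1}{2}$)
$14 \left(\left(5 + 6\right) + B{\left(1 \right)}\right) = 14 \left(\left(5 + 6\right) + \frac{1}{2}\right) = 14 \left(11 + \frac{1}{2}\right) = 14 \cdot \frac{23}{2} = 161$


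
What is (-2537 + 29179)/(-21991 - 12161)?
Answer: -13321/17076 ≈ -0.78010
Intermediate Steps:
(-2537 + 29179)/(-21991 - 12161) = 26642/(-34152) = 26642*(-1/34152) = -13321/17076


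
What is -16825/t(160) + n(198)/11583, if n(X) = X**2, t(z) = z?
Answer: -42337/416 ≈ -101.77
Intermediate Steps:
-16825/t(160) + n(198)/11583 = -16825/160 + 198**2/11583 = -16825*1/160 + 39204*(1/11583) = -3365/32 + 44/13 = -42337/416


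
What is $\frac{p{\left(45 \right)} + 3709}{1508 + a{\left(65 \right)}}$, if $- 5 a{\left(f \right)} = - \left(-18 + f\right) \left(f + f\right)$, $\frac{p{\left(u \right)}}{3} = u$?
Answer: $\frac{1922}{1365} \approx 1.4081$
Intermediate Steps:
$p{\left(u \right)} = 3 u$
$a{\left(f \right)} = \frac{2 f \left(-18 + f\right)}{5}$ ($a{\left(f \right)} = - \frac{\left(-1\right) \left(-18 + f\right) \left(f + f\right)}{5} = - \frac{\left(-1\right) \left(-18 + f\right) 2 f}{5} = - \frac{\left(-1\right) 2 f \left(-18 + f\right)}{5} = - \frac{\left(-2\right) f \left(-18 + f\right)}{5} = \frac{2 f \left(-18 + f\right)}{5}$)
$\frac{p{\left(45 \right)} + 3709}{1508 + a{\left(65 \right)}} = \frac{3 \cdot 45 + 3709}{1508 + \frac{2}{5} \cdot 65 \left(-18 + 65\right)} = \frac{135 + 3709}{1508 + \frac{2}{5} \cdot 65 \cdot 47} = \frac{3844}{1508 + 1222} = \frac{3844}{2730} = 3844 \cdot \frac{1}{2730} = \frac{1922}{1365}$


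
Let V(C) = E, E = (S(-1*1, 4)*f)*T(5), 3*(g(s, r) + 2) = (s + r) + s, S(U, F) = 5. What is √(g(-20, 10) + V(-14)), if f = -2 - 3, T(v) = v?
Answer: I*√137 ≈ 11.705*I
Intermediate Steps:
g(s, r) = -2 + r/3 + 2*s/3 (g(s, r) = -2 + ((s + r) + s)/3 = -2 + ((r + s) + s)/3 = -2 + (r + 2*s)/3 = -2 + (r/3 + 2*s/3) = -2 + r/3 + 2*s/3)
f = -5
E = -125 (E = (5*(-5))*5 = -25*5 = -125)
V(C) = -125
√(g(-20, 10) + V(-14)) = √((-2 + (⅓)*10 + (⅔)*(-20)) - 125) = √((-2 + 10/3 - 40/3) - 125) = √(-12 - 125) = √(-137) = I*√137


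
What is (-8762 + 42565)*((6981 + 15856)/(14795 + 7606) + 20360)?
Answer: 15417791580191/22401 ≈ 6.8826e+8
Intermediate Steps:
(-8762 + 42565)*((6981 + 15856)/(14795 + 7606) + 20360) = 33803*(22837/22401 + 20360) = 33803*(456107197/22401) = 15417791580191/22401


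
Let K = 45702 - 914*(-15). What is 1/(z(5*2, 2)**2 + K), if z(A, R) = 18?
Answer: 1/59736 ≈ 1.6740e-5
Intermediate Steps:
K = 59412 (K = 45702 + 13710 = 59412)
1/(z(5*2, 2)**2 + K) = 1/(18**2 + 59412) = 1/(324 + 59412) = 1/59736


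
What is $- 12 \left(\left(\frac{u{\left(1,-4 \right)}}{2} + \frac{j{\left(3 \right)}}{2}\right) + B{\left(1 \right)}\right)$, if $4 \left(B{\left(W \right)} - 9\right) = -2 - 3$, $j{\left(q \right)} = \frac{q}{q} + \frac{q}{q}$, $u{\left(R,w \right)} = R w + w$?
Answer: $-57$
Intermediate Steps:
$u{\left(R,w \right)} = w + R w$
$j{\left(q \right)} = 2$ ($j{\left(q \right)} = 1 + 1 = 2$)
$B{\left(W \right)} = \frac{31}{4}$ ($B{\left(W \right)} = 9 + \frac{-2 - 3}{4} = 9 + \frac{1}{4} \left(-5\right) = 9 - \frac{5}{4} = \frac{31}{4}$)
$- 12 \left(\left(\frac{u{\left(1,-4 \right)}}{2} + \frac{j{\left(3 \right)}}{2}\right) + B{\left(1 \right)}\right) = - 12 \left(\left(\frac{\left(-4\right) \left(1 + 1\right)}{2} + \frac{2}{2}\right) + \frac{31}{4}\right) = - 12 \left(\left(\left(-4\right) 2 \cdot \frac{1}{2} + 2 \cdot \frac{1}{2}\right) + \frac{31}{4}\right) = - 12 \left(\left(\left(-8\right) \frac{1}{2} + 1\right) + \frac{31}{4}\right) = - 12 \left(\left(-4 + 1\right) + \frac{31}{4}\right) = - 12 \left(-3 + \frac{31}{4}\right) = \left(-12\right) \frac{19}{4} = -57$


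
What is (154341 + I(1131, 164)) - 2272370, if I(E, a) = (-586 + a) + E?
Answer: -2117320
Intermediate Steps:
I(E, a) = -586 + E + a
(154341 + I(1131, 164)) - 2272370 = (154341 + (-586 + 1131 + 164)) - 2272370 = (154341 + 709) - 2272370 = 155050 - 2272370 = -2117320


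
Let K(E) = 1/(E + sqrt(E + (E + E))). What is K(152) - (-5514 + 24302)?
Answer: -2799411/149 - sqrt(114)/11324 ≈ -18788.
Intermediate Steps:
K(E) = 1/(E + sqrt(3)*sqrt(E)) (K(E) = 1/(E + sqrt(E + 2*E)) = 1/(E + sqrt(3*E)) = 1/(E + sqrt(3)*sqrt(E)))
K(152) - (-5514 + 24302) = 1/(152 + sqrt(3)*sqrt(152)) - (-5514 + 24302) = 1/(152 + sqrt(3)*(2*sqrt(38))) - 1*18788 = 1/(152 + 2*sqrt(114)) - 18788 = -18788 + 1/(152 + 2*sqrt(114))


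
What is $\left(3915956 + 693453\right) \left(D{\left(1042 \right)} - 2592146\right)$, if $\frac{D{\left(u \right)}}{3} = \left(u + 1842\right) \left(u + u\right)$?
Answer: $71162923194398$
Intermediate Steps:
$D{\left(u \right)} = 6 u \left(1842 + u\right)$ ($D{\left(u \right)} = 3 \left(u + 1842\right) \left(u + u\right) = 3 \left(1842 + u\right) 2 u = 3 \cdot 2 u \left(1842 + u\right) = 6 u \left(1842 + u\right)$)
$\left(3915956 + 693453\right) \left(D{\left(1042 \right)} - 2592146\right) = \left(3915956 + 693453\right) \left(6 \cdot 1042 \left(1842 + 1042\right) - 2592146\right) = 4609409 \left(6 \cdot 1042 \cdot 2884 - 2592146\right) = 4609409 \left(18030768 - 2592146\right) = 4609409 \cdot 15438622 = 71162923194398$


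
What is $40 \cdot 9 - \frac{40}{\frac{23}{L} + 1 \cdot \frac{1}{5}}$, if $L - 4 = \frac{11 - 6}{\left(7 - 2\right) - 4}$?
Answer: $\frac{10710}{31} \approx 345.48$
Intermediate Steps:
$L = 9$ ($L = 4 + \frac{11 - 6}{\left(7 - 2\right) - 4} = 4 + \frac{5}{5 - 4} = 4 + \frac{5}{1} = 4 + 5 \cdot 1 = 4 + 5 = 9$)
$40 \cdot 9 - \frac{40}{\frac{23}{L} + 1 \cdot \frac{1}{5}} = 40 \cdot 9 - \frac{40}{\frac{23}{9} + 1 \cdot \frac{1}{5}} = 360 - \frac{40}{23 \cdot \frac{1}{9} + 1 \cdot \frac{1}{5}} = 360 - \frac{40}{\frac{23}{9} + \frac{1}{5}} = 360 - \frac{40}{\frac{124}{45}} = 360 - \frac{450}{31} = \frac{10710}{31}$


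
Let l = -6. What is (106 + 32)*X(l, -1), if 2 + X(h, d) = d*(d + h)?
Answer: 690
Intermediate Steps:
X(h, d) = -2 + d*(d + h)
(106 + 32)*X(l, -1) = (106 + 32)*(-2 + (-1)**2 - 1*(-6)) = 138*(-2 + 1 + 6) = 138*5 = 690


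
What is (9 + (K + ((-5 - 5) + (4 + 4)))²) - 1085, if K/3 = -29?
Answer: 6845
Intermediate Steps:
K = -87 (K = 3*(-29) = -87)
(9 + (K + ((-5 - 5) + (4 + 4)))²) - 1085 = (9 + (-87 + ((-5 - 5) + (4 + 4)))²) - 1085 = (9 + (-87 + (-10 + 8))²) - 1085 = (9 + (-87 - 2)²) - 1085 = (9 + (-89)²) - 1085 = (9 + 7921) - 1085 = 7930 - 1085 = 6845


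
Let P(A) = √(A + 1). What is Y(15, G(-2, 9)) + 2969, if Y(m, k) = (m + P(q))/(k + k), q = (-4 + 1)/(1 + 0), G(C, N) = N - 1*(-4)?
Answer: 77209/26 + I*√2/26 ≈ 2969.6 + 0.054393*I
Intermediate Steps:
G(C, N) = 4 + N (G(C, N) = N + 4 = 4 + N)
q = -3 (q = -3/1 = -3*1 = -3)
P(A) = √(1 + A)
Y(m, k) = (m + I*√2)/(2*k) (Y(m, k) = (m + √(1 - 3))/(k + k) = (m + √(-2))/((2*k)) = (m + I*√2)*(1/(2*k)) = (m + I*√2)/(2*k))
Y(15, G(-2, 9)) + 2969 = (15 + I*√2)/(2*(4 + 9)) + 2969 = (½)*(15 + I*√2)/13 + 2969 = (½)*(1/13)*(15 + I*√2) + 2969 = (15/26 + I*√2/26) + 2969 = 77209/26 + I*√2/26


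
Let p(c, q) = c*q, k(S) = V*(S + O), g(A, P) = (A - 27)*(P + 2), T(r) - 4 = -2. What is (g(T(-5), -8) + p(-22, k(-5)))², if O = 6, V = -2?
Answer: 37636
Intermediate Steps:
T(r) = 2 (T(r) = 4 - 2 = 2)
g(A, P) = (-27 + A)*(2 + P)
k(S) = -12 - 2*S (k(S) = -2*(S + 6) = -2*(6 + S) = -12 - 2*S)
(g(T(-5), -8) + p(-22, k(-5)))² = ((-54 - 27*(-8) + 2*2 + 2*(-8)) - 22*(-12 - 2*(-5)))² = ((-54 + 216 + 4 - 16) - 22*(-12 + 10))² = (150 - 22*(-2))² = (150 + 44)² = 194² = 37636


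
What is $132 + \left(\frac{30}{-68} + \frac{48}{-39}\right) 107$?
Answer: $- \frac{20729}{442} \approx -46.898$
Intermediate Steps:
$132 + \left(\frac{30}{-68} + \frac{48}{-39}\right) 107 = 132 + \left(30 \left(- \frac{1}{68}\right) + 48 \left(- \frac{1}{39}\right)\right) 107 = 132 + \left(- \frac{15}{34} - \frac{16}{13}\right) 107 = 132 - \frac{79073}{442} = - \frac{20729}{442}$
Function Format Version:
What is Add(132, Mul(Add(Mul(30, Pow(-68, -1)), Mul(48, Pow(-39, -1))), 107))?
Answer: Rational(-20729, 442) ≈ -46.898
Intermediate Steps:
Add(132, Mul(Add(Mul(30, Pow(-68, -1)), Mul(48, Pow(-39, -1))), 107)) = Add(132, Mul(Add(Mul(30, Rational(-1, 68)), Mul(48, Rational(-1, 39))), 107)) = Add(132, Mul(Add(Rational(-15, 34), Rational(-16, 13)), 107)) = Add(132, Mul(Rational(-739, 442), 107)) = Add(132, Rational(-79073, 442)) = Rational(-20729, 442)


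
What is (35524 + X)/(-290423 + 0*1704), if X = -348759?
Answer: 313235/290423 ≈ 1.0785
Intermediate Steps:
(35524 + X)/(-290423 + 0*1704) = (35524 - 348759)/(-290423 + 0*1704) = -313235/(-290423 + 0) = -313235/(-290423) = -313235*(-1/290423) = 313235/290423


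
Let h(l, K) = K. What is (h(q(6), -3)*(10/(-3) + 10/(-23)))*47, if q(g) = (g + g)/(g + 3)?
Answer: 12220/23 ≈ 531.30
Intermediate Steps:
q(g) = 2*g/(3 + g) (q(g) = (2*g)/(3 + g) = 2*g/(3 + g))
(h(q(6), -3)*(10/(-3) + 10/(-23)))*47 = -3*(10/(-3) + 10/(-23))*47 = -3*(10*(-⅓) + 10*(-1/23))*47 = -3*(-10/3 - 10/23)*47 = -3*(-260/69)*47 = (260/23)*47 = 12220/23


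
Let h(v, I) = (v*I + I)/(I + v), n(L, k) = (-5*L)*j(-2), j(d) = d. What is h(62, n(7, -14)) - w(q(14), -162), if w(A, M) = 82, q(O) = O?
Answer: -1069/22 ≈ -48.591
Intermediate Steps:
n(L, k) = 10*L (n(L, k) = -5*L*(-2) = 10*L)
h(v, I) = (I + I*v)/(I + v) (h(v, I) = (I*v + I)/(I + v) = (I + I*v)/(I + v))
h(62, n(7, -14)) - w(q(14), -162) = (10*7)*(1 + 62)/(10*7 + 62) - 1*82 = 70*63/(70 + 62) - 82 = 70*63/132 - 82 = 70*(1/132)*63 - 82 = 735/22 - 82 = -1069/22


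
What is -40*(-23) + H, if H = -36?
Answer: 884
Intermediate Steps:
-40*(-23) + H = -40*(-23) - 36 = 920 - 36 = 884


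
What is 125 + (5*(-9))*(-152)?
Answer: 6965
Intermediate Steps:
125 + (5*(-9))*(-152) = 125 - 45*(-152) = 125 + 6840 = 6965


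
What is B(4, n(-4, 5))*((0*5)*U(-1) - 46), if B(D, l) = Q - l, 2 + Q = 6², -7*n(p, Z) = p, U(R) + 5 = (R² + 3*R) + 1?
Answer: -10764/7 ≈ -1537.7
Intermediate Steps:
U(R) = -4 + R² + 3*R (U(R) = -5 + ((R² + 3*R) + 1) = -5 + (1 + R² + 3*R) = -4 + R² + 3*R)
n(p, Z) = -p/7
Q = 34 (Q = -2 + 6² = -2 + 36 = 34)
B(D, l) = 34 - l
B(4, n(-4, 5))*((0*5)*U(-1) - 46) = (34 - (-1)*(-4)/7)*((0*5)*(-4 + (-1)² + 3*(-1)) - 46) = (34 - 1*4/7)*(0*(-4 + 1 - 3) - 46) = (34 - 4/7)*(0*(-6) - 46) = 234*(0 - 46)/7 = (234/7)*(-46) = -10764/7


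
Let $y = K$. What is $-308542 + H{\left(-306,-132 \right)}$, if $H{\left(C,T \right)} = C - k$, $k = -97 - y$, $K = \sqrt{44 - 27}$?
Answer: $-308751 + \sqrt{17} \approx -3.0875 \cdot 10^{5}$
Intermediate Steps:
$K = \sqrt{17} \approx 4.1231$
$y = \sqrt{17} \approx 4.1231$
$k = -97 - \sqrt{17} \approx -101.12$
$H{\left(C,T \right)} = 97 + C + \sqrt{17}$ ($H{\left(C,T \right)} = C - \left(-97 - \sqrt{17}\right) = C + \left(97 + \sqrt{17}\right) = 97 + C + \sqrt{17}$)
$-308542 + H{\left(-306,-132 \right)} = -308542 + \left(97 - 306 + \sqrt{17}\right) = -308542 - \left(209 - \sqrt{17}\right) = -308751 + \sqrt{17}$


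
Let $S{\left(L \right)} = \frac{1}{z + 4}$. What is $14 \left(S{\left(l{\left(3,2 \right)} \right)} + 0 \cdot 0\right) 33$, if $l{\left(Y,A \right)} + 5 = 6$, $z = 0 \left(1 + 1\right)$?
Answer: $\frac{231}{2} \approx 115.5$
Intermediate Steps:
$z = 0$ ($z = 0 \cdot 2 = 0$)
$l{\left(Y,A \right)} = 1$ ($l{\left(Y,A \right)} = -5 + 6 = 1$)
$S{\left(L \right)} = \frac{1}{4}$ ($S{\left(L \right)} = \frac{1}{0 + 4} = \frac{1}{4}$)
$14 \left(S{\left(l{\left(3,2 \right)} \right)} + 0 \cdot 0\right) 33 = 14 \left(\frac{1}{4} + 0 \cdot 0\right) 33 = 14 \left(\frac{1}{4} + 0\right) 33 = 14 \cdot \frac{1}{4} \cdot 33 = \frac{7}{2} \cdot 33 = \frac{231}{2}$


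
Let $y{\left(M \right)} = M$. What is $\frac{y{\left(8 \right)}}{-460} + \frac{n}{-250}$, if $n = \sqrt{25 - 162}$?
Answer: $- \frac{2}{115} - \frac{i \sqrt{137}}{250} \approx -0.017391 - 0.046819 i$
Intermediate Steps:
$n = i \sqrt{137}$ ($n = \sqrt{-137} = i \sqrt{137} \approx 11.705 i$)
$\frac{y{\left(8 \right)}}{-460} + \frac{n}{-250} = \frac{8}{-460} + \frac{i \sqrt{137}}{-250} = 8 \left(- \frac{1}{460}\right) + i \sqrt{137} \left(- \frac{1}{250}\right) = - \frac{2}{115} - \frac{i \sqrt{137}}{250}$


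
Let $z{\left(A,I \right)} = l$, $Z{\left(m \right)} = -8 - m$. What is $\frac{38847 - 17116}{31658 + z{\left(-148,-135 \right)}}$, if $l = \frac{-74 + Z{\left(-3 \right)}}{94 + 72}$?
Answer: $\frac{3607346}{5255149} \approx 0.68644$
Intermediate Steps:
$l = - \frac{79}{166}$ ($l = \frac{-74 - 5}{94 + 72} = \frac{-74 + \left(-8 + 3\right)}{166} = \left(-74 - 5\right) \frac{1}{166} = \left(-79\right) \frac{1}{166} = - \frac{79}{166} \approx -0.4759$)
$z{\left(A,I \right)} = - \frac{79}{166}$
$\frac{38847 - 17116}{31658 + z{\left(-148,-135 \right)}} = \frac{38847 - 17116}{31658 - \frac{79}{166}} = \frac{21731}{\frac{5255149}{166}} = 21731 \cdot \frac{166}{5255149} = \frac{3607346}{5255149}$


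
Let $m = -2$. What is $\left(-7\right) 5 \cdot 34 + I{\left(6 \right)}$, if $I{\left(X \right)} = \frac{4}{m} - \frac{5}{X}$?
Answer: $- \frac{7157}{6} \approx -1192.8$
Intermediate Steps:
$I{\left(X \right)} = -2 - \frac{5}{X}$ ($I{\left(X \right)} = \frac{4}{-2} - \frac{5}{X} = 4 \left(- \frac{1}{2}\right) - \frac{5}{X} = -2 - \frac{5}{X}$)
$\left(-7\right) 5 \cdot 34 + I{\left(6 \right)} = \left(-7\right) 5 \cdot 34 - \left(2 + \frac{5}{6}\right) = \left(-35\right) 34 - \frac{17}{6} = -1190 - \frac{17}{6} = - \frac{7157}{6}$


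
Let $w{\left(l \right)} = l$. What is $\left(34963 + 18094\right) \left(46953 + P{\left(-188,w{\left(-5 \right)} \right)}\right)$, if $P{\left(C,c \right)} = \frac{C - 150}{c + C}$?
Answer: $\frac{480816700219}{193} \approx 2.4913 \cdot 10^{9}$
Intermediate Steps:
$P{\left(C,c \right)} = \frac{-150 + C}{C + c}$
$\left(34963 + 18094\right) \left(46953 + P{\left(-188,w{\left(-5 \right)} \right)}\right) = \left(34963 + 18094\right) \left(46953 + \frac{-150 - 188}{-188 - 5}\right) = 53057 \left(46953 + \frac{1}{-193} \left(-338\right)\right) = 53057 \left(46953 - - \frac{338}{193}\right) = 53057 \left(46953 + \frac{338}{193}\right) = 53057 \cdot \frac{9062267}{193} = \frac{480816700219}{193}$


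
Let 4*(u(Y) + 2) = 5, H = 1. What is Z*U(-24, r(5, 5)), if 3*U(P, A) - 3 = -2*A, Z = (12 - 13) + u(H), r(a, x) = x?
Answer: 49/12 ≈ 4.0833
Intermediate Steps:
u(Y) = -3/4 (u(Y) = -2 + (1/4)*5 = -2 + 5/4 = -3/4)
Z = -7/4 (Z = (12 - 13) - 3/4 = -1 - 3/4 = -7/4 ≈ -1.7500)
U(P, A) = 1 - 2*A/3 (U(P, A) = 1 + (-2*A)/3 = 1 - 2*A/3)
Z*U(-24, r(5, 5)) = -7*(1 - 2/3*5)/4 = -7*(1 - 10/3)/4 = -7/4*(-7/3) = 49/12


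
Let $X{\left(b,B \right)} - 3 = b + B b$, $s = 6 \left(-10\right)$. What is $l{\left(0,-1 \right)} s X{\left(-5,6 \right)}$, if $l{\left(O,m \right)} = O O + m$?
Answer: $-1920$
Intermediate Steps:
$l{\left(O,m \right)} = m + O^{2}$ ($l{\left(O,m \right)} = O^{2} + m = m + O^{2}$)
$s = -60$
$X{\left(b,B \right)} = 3 + b + B b$ ($X{\left(b,B \right)} = 3 + \left(b + B b\right) = 3 + b + B b$)
$l{\left(0,-1 \right)} s X{\left(-5,6 \right)} = \left(-1 + 0^{2}\right) \left(-60\right) \left(3 - 5 + 6 \left(-5\right)\right) = \left(-1 + 0\right) \left(-60\right) \left(3 - 5 - 30\right) = \left(-1\right) \left(-60\right) \left(-32\right) = 60 \left(-32\right) = -1920$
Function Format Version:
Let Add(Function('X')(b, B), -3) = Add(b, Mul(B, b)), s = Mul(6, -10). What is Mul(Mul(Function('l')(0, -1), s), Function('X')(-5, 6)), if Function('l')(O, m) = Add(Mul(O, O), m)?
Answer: -1920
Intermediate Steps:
Function('l')(O, m) = Add(m, Pow(O, 2)) (Function('l')(O, m) = Add(Pow(O, 2), m) = Add(m, Pow(O, 2)))
s = -60
Function('X')(b, B) = Add(3, b, Mul(B, b)) (Function('X')(b, B) = Add(3, Add(b, Mul(B, b))) = Add(3, b, Mul(B, b)))
Mul(Mul(Function('l')(0, -1), s), Function('X')(-5, 6)) = Mul(Mul(Add(-1, Pow(0, 2)), -60), Add(3, -5, Mul(6, -5))) = Mul(Mul(Add(-1, 0), -60), Add(3, -5, -30)) = Mul(Mul(-1, -60), -32) = Mul(60, -32) = -1920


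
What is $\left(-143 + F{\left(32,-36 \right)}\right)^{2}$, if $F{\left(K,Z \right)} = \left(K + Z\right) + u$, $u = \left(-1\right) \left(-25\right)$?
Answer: $14884$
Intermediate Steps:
$u = 25$
$F{\left(K,Z \right)} = 25 + K + Z$ ($F{\left(K,Z \right)} = \left(K + Z\right) + 25 = 25 + K + Z$)
$\left(-143 + F{\left(32,-36 \right)}\right)^{2} = \left(-143 + \left(25 + 32 - 36\right)\right)^{2} = \left(-143 + 21\right)^{2} = \left(-122\right)^{2} = 14884$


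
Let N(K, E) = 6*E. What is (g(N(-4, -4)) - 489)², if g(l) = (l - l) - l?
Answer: 216225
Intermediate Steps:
g(l) = -l (g(l) = 0 - l = -l)
(g(N(-4, -4)) - 489)² = (-6*(-4) - 489)² = (-1*(-24) - 489)² = (24 - 489)² = (-465)² = 216225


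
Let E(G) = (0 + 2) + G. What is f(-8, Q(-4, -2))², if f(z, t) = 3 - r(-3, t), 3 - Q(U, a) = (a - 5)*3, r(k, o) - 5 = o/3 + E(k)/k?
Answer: 961/9 ≈ 106.78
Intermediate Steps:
E(G) = 2 + G
r(k, o) = 5 + o/3 + (2 + k)/k (r(k, o) = 5 + (o/3 + (2 + k)/k) = 5 + o/3 + (2 + k)/k)
Q(U, a) = 18 - 3*a (Q(U, a) = 3 - (a - 5)*3 = 3 - (-5 + a)*3 = 3 - (-15 + 3*a) = 3 + (15 - 3*a) = 18 - 3*a)
f(z, t) = -7/3 - t/3 (f(z, t) = 3 - (6 + 2/(-3) + t/3) = 3 - (6 + 2*(-⅓) + t/3) = 3 - (6 - ⅔ + t/3) = 3 - (16/3 + t/3) = 3 + (-16/3 - t/3) = -7/3 - t/3)
f(-8, Q(-4, -2))² = (-7/3 - (18 - 3*(-2))/3)² = (-7/3 - (18 + 6)/3)² = (-7/3 - ⅓*24)² = (-7/3 - 8)² = (-31/3)² = 961/9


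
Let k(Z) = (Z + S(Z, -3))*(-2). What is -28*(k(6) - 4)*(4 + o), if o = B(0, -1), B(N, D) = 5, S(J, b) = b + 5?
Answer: 5040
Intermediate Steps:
S(J, b) = 5 + b
k(Z) = -4 - 2*Z (k(Z) = (Z + (5 - 3))*(-2) = (Z + 2)*(-2) = (2 + Z)*(-2) = -4 - 2*Z)
o = 5
-28*(k(6) - 4)*(4 + o) = -28*((-4 - 2*6) - 4)*(4 + 5) = -28*((-4 - 12) - 4)*9 = -28*(-16 - 4)*9 = -(-560)*9 = -28*(-180) = 5040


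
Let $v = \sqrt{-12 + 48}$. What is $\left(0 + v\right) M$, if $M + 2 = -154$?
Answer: $-936$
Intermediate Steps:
$M = -156$ ($M = -2 - 154 = -156$)
$v = 6$ ($v = \sqrt{36} = 6$)
$\left(0 + v\right) M = \left(0 + 6\right) \left(-156\right) = 6 \left(-156\right) = -936$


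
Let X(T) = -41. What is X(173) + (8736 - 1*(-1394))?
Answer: 10089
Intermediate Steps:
X(173) + (8736 - 1*(-1394)) = -41 + (8736 - 1*(-1394)) = -41 + (8736 + 1394) = -41 + 10130 = 10089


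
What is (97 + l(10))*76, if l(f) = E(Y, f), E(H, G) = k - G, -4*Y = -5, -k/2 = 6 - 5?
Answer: 6460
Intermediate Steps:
k = -2 (k = -2*(6 - 5) = -2*1 = -2)
Y = 5/4 (Y = -¼*(-5) = 5/4 ≈ 1.2500)
E(H, G) = -2 - G
l(f) = -2 - f
(97 + l(10))*76 = (97 + (-2 - 1*10))*76 = (97 + (-2 - 10))*76 = (97 - 12)*76 = 85*76 = 6460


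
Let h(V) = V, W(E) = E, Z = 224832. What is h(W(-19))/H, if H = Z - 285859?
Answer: 19/61027 ≈ 0.00031134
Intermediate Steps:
H = -61027 (H = 224832 - 285859 = -61027)
h(W(-19))/H = -19/(-61027) = -19*(-1/61027) = 19/61027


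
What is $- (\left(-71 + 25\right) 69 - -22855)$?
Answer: $-19681$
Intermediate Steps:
$- (\left(-71 + 25\right) 69 - -22855) = - (\left(-46\right) 69 + 22855) = - (-3174 + 22855) = \left(-1\right) 19681 = -19681$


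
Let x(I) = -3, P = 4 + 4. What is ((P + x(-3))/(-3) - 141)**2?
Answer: 183184/9 ≈ 20354.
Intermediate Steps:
P = 8
((P + x(-3))/(-3) - 141)**2 = ((8 - 3)/(-3) - 141)**2 = (-1/3*5 - 141)**2 = (-5/3 - 141)**2 = (-428/3)**2 = 183184/9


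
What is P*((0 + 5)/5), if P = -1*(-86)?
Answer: 86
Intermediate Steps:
P = 86
P*((0 + 5)/5) = 86*((0 + 5)/5) = 86*((⅕)*5) = 86*1 = 86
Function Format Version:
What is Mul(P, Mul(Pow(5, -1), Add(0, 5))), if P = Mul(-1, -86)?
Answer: 86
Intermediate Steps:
P = 86
Mul(P, Mul(Pow(5, -1), Add(0, 5))) = Mul(86, Mul(Pow(5, -1), Add(0, 5))) = Mul(86, Mul(Rational(1, 5), 5)) = Mul(86, 1) = 86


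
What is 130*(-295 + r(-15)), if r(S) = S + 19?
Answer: -37830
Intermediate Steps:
r(S) = 19 + S
130*(-295 + r(-15)) = 130*(-295 + (19 - 15)) = 130*(-295 + 4) = 130*(-291) = -37830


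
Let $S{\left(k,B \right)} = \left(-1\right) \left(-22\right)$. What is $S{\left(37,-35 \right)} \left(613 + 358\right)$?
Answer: $21362$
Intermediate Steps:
$S{\left(k,B \right)} = 22$
$S{\left(37,-35 \right)} \left(613 + 358\right) = 22 \left(613 + 358\right) = 22 \cdot 971 = 21362$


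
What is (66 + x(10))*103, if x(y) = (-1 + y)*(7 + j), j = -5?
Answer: 8652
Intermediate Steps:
x(y) = -2 + 2*y (x(y) = (-1 + y)*(7 - 5) = (-1 + y)*2 = -2 + 2*y)
(66 + x(10))*103 = (66 + (-2 + 2*10))*103 = (66 + (-2 + 20))*103 = (66 + 18)*103 = 84*103 = 8652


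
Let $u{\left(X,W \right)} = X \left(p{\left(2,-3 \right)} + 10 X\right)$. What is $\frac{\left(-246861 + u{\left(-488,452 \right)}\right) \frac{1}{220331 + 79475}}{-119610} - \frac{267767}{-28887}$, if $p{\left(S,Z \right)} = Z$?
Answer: $\frac{246205338477361}{26561074800780} \approx 9.2694$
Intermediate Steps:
$u{\left(X,W \right)} = X \left(-3 + 10 X\right)$
$\frac{\left(-246861 + u{\left(-488,452 \right)}\right) \frac{1}{220331 + 79475}}{-119610} - \frac{267767}{-28887} = \frac{\left(-246861 - 488 \left(-3 + 10 \left(-488\right)\right)\right) \frac{1}{220331 + 79475}}{-119610} - \frac{267767}{-28887} = \frac{-246861 - 488 \left(-3 - 4880\right)}{299806} \left(- \frac{1}{119610}\right) - - \frac{267767}{28887} = \left(-246861 - -2382904\right) \frac{1}{299806} \left(- \frac{1}{119610}\right) + \frac{267767}{28887} = \left(-246861 + 2382904\right) \frac{1}{299806} \left(- \frac{1}{119610}\right) + \frac{267767}{28887} = 2136043 \cdot \frac{1}{299806} \left(- \frac{1}{119610}\right) + \frac{267767}{28887} = \frac{164311}{23062} \left(- \frac{1}{119610}\right) + \frac{267767}{28887} = - \frac{164311}{2758445820} + \frac{267767}{28887} = \frac{246205338477361}{26561074800780}$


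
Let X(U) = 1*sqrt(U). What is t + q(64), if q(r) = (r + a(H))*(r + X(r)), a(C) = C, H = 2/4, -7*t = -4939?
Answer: 37447/7 ≈ 5349.6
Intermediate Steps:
X(U) = sqrt(U)
t = 4939/7 (t = -1/7*(-4939) = 4939/7 ≈ 705.57)
H = 1/2 (H = 2*(1/4) = 1/2 ≈ 0.50000)
q(r) = (1/2 + r)*(r + sqrt(r)) (q(r) = (r + 1/2)*(r + sqrt(r)) = (1/2 + r)*(r + sqrt(r)))
t + q(64) = 4939/7 + (64**2 + 64**(3/2) + (1/2)*64 + sqrt(64)/2) = 4939/7 + (4096 + 512 + 32 + (1/2)*8) = 4939/7 + (4096 + 512 + 32 + 4) = 4939/7 + 4644 = 37447/7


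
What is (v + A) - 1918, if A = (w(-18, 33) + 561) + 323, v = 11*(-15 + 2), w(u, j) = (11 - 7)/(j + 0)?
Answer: -38837/33 ≈ -1176.9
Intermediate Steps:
w(u, j) = 4/j
v = -143 (v = 11*(-13) = -143)
A = 29176/33 (A = (4/33 + 561) + 323 = 18517/33 + 323 = 29176/33 ≈ 884.12)
(v + A) - 1918 = (-143 + 29176/33) - 1918 = 24457/33 - 1918 = -38837/33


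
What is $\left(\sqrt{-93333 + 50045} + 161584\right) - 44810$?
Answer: $116774 + 2 i \sqrt{10822} \approx 1.1677 \cdot 10^{5} + 208.06 i$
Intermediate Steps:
$\left(\sqrt{-93333 + 50045} + 161584\right) - 44810 = \left(\sqrt{-43288} + 161584\right) - 44810 = \left(2 i \sqrt{10822} + 161584\right) - 44810 = \left(161584 + 2 i \sqrt{10822}\right) - 44810 = 116774 + 2 i \sqrt{10822}$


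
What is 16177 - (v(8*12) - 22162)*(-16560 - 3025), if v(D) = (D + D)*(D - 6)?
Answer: -95597793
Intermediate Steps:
v(D) = 2*D*(-6 + D) (v(D) = (2*D)*(-6 + D) = 2*D*(-6 + D))
16177 - (v(8*12) - 22162)*(-16560 - 3025) = 16177 - (2*(8*12)*(-6 + 8*12) - 22162)*(-16560 - 3025) = 16177 - (2*96*(-6 + 96) - 22162)*(-19585) = 16177 - (2*96*90 - 22162)*(-19585) = 16177 - (17280 - 22162)*(-19585) = 16177 - (-4882)*(-19585) = 16177 - 1*95613970 = 16177 - 95613970 = -95597793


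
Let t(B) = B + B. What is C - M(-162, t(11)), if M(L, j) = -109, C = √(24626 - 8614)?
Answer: 109 + 2*√4003 ≈ 235.54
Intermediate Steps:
C = 2*√4003 (C = √16012 = 2*√4003 ≈ 126.54)
t(B) = 2*B
C - M(-162, t(11)) = 2*√4003 - 1*(-109) = 2*√4003 + 109 = 109 + 2*√4003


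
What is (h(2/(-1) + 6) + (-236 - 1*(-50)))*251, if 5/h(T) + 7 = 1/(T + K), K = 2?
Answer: -1921656/41 ≈ -46870.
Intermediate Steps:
h(T) = 5/(-7 + 1/(2 + T)) (h(T) = 5/(-7 + 1/(T + 2)) = 5/(-7 + 1/(2 + T)))
(h(2/(-1) + 6) + (-236 - 1*(-50)))*251 = (5*(-2 - (2/(-1) + 6))/(13 + 7*(2/(-1) + 6)) + (-236 - 1*(-50)))*251 = (5*(-2 - (2*(-1) + 6))/(13 + 7*(2*(-1) + 6)) + (-236 + 50))*251 = (5*(-2 - (-2 + 6))/(13 + 7*(-2 + 6)) - 186)*251 = (5*(-2 - 1*4)/(13 + 7*4) - 186)*251 = (5*(-2 - 4)/(13 + 28) - 186)*251 = (5*(-6)/41 - 186)*251 = (5*(1/41)*(-6) - 186)*251 = (-30/41 - 186)*251 = -7656/41*251 = -1921656/41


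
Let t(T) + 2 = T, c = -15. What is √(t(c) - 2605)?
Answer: I*√2622 ≈ 51.205*I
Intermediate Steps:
t(T) = -2 + T
√(t(c) - 2605) = √((-2 - 15) - 2605) = √(-17 - 2605) = √(-2622) = I*√2622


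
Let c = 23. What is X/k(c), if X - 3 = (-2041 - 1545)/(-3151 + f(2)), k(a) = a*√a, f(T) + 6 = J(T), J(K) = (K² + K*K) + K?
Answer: 13027*√23/1664763 ≈ 0.037528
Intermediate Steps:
J(K) = K + 2*K² (J(K) = (K² + K²) + K = 2*K² + K = K + 2*K²)
f(T) = -6 + T*(1 + 2*T)
k(a) = a^(3/2)
X = 13027/3147 (X = 3 + (-2041 - 1545)/(-3151 + (-6 + 2*(1 + 2*2))) = 3 - 3586/(-3151 + (-6 + 2*(1 + 4))) = 3 - 3586/(-3151 + (-6 + 2*5)) = 3 - 3586/(-3151 + (-6 + 10)) = 3 - 3586/(-3151 + 4) = 3 - 3586/(-3147) = 3 - 3586*(-1/3147) = 3 + 3586/3147 = 13027/3147 ≈ 4.1395)
X/k(c) = 13027/(3147*(23^(3/2))) = 13027/(3147*((23*√23))) = 13027*(√23/529)/3147 = 13027*√23/1664763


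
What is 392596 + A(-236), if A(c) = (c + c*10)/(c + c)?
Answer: 785203/2 ≈ 3.9260e+5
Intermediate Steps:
A(c) = 11/2 (A(c) = (c + 10*c)/((2*c)) = (11*c)*(1/(2*c)) = 11/2)
392596 + A(-236) = 392596 + 11/2 = 785203/2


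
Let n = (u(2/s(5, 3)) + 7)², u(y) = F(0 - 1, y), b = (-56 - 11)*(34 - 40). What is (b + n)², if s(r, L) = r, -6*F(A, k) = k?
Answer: 10254802756/50625 ≈ 2.0256e+5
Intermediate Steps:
F(A, k) = -k/6
b = 402 (b = -67*(-6) = 402)
u(y) = -y/6
n = 10816/225 (n = (-1/(3*5) + 7)² = (-⅙*⅖ + 7)² = (-1/15 + 7)² = (104/15)² = 10816/225 ≈ 48.071)
(b + n)² = (402 + 10816/225)² = (101266/225)² = 10254802756/50625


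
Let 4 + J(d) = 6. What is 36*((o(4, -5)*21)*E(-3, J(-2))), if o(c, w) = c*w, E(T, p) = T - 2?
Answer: 75600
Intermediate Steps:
J(d) = 2 (J(d) = -4 + 6 = 2)
E(T, p) = -2 + T
36*((o(4, -5)*21)*E(-3, J(-2))) = 36*(((4*(-5))*21)*(-2 - 3)) = 36*(-20*21*(-5)) = 36*(-420*(-5)) = 36*2100 = 75600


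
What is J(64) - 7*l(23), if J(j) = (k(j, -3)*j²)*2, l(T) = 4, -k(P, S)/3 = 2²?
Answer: -98332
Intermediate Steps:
k(P, S) = -12 (k(P, S) = -3*2² = -3*4 = -12)
J(j) = -24*j² (J(j) = -12*j²*2 = -24*j²)
J(64) - 7*l(23) = -24*64² - 7*4 = -24*4096 - 28 = -98304 - 28 = -98332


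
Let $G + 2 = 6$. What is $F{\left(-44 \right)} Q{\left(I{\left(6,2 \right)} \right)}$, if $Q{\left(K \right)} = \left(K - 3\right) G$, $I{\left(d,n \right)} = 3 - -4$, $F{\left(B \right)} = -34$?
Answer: $-544$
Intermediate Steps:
$G = 4$ ($G = -2 + 6 = 4$)
$I{\left(d,n \right)} = 7$ ($I{\left(d,n \right)} = 3 + 4 = 7$)
$Q{\left(K \right)} = -12 + 4 K$ ($Q{\left(K \right)} = \left(K - 3\right) 4 = \left(-3 + K\right) 4 = -12 + 4 K$)
$F{\left(-44 \right)} Q{\left(I{\left(6,2 \right)} \right)} = - 34 \left(-12 + 4 \cdot 7\right) = - 34 \left(-12 + 28\right) = \left(-34\right) 16 = -544$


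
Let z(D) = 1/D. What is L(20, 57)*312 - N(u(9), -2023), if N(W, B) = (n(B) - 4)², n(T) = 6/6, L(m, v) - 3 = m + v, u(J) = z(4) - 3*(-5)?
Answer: 24951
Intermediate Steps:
u(J) = 61/4 (u(J) = 1/4 - 3*(-5) = ¼ + 15 = 61/4)
L(m, v) = 3 + m + v (L(m, v) = 3 + (m + v) = 3 + m + v)
n(T) = 1 (n(T) = 6*(⅙) = 1)
N(W, B) = 9 (N(W, B) = (1 - 4)² = (-3)² = 9)
L(20, 57)*312 - N(u(9), -2023) = (3 + 20 + 57)*312 - 1*9 = 80*312 - 9 = 24960 - 9 = 24951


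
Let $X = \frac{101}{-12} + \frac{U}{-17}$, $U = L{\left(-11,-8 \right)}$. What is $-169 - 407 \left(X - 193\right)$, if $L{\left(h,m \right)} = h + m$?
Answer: $\frac{16595951}{204} \approx 81353.0$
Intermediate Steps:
$U = -19$ ($U = -11 - 8 = -19$)
$X = - \frac{1489}{204}$ ($X = \frac{101}{-12} - \frac{19}{-17} = 101 \left(- \frac{1}{12}\right) - - \frac{19}{17} = - \frac{101}{12} + \frac{19}{17} = - \frac{1489}{204} \approx -7.299$)
$-169 - 407 \left(X - 193\right) = -169 - 407 \left(- \frac{1489}{204} - 193\right) = -169 - - \frac{16630427}{204} = -169 + \frac{16630427}{204} = \frac{16595951}{204}$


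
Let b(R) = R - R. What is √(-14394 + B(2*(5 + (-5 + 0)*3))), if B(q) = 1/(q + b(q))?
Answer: I*√1439405/10 ≈ 119.98*I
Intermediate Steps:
b(R) = 0
B(q) = 1/q (B(q) = 1/(q + 0) = 1/q)
√(-14394 + B(2*(5 + (-5 + 0)*3))) = √(-14394 + 1/(2*(5 + (-5 + 0)*3))) = √(-14394 + 1/(2*(5 - 5*3))) = √(-14394 + 1/(2*(5 - 15))) = √(-14394 + 1/(2*(-10))) = √(-14394 + 1/(-20)) = √(-14394 - 1/20) = √(-287881/20) = I*√1439405/10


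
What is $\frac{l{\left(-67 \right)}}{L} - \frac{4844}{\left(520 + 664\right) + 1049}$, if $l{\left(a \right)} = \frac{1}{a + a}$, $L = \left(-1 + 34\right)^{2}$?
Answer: $- \frac{9180101}{4231854} \approx -2.1693$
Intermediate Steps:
$L = 1089$ ($L = 33^{2} = 1089$)
$l{\left(a \right)} = \frac{1}{2 a}$
$\frac{l{\left(-67 \right)}}{L} - \frac{4844}{\left(520 + 664\right) + 1049} = \frac{\frac{1}{2} \frac{1}{-67}}{1089} - \frac{4844}{\left(520 + 664\right) + 1049} = \frac{1}{2} \left(- \frac{1}{67}\right) \frac{1}{1089} - \frac{4844}{1184 + 1049} = \left(- \frac{1}{134}\right) \frac{1}{1089} - \frac{4844}{2233} = - \frac{1}{145926} - \frac{692}{319} = - \frac{9180101}{4231854}$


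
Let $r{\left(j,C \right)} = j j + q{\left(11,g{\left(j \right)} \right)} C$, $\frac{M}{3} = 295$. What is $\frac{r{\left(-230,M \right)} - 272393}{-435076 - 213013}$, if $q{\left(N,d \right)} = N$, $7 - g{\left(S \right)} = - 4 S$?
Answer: $\frac{209758}{648089} \approx 0.32366$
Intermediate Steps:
$g{\left(S \right)} = 7 + 4 S$ ($g{\left(S \right)} = 7 - - 4 S = 7 + 4 S$)
$M = 885$ ($M = 3 \cdot 295 = 885$)
$r{\left(j,C \right)} = j^{2} + 11 C$ ($r{\left(j,C \right)} = j j + 11 C = j^{2} + 11 C$)
$\frac{r{\left(-230,M \right)} - 272393}{-435076 - 213013} = \frac{\left(\left(-230\right)^{2} + 11 \cdot 885\right) - 272393}{-435076 - 213013} = \frac{\left(52900 + 9735\right) - 272393}{-648089} = \left(62635 - 272393\right) \left(- \frac{1}{648089}\right) = \left(-209758\right) \left(- \frac{1}{648089}\right) = \frac{209758}{648089}$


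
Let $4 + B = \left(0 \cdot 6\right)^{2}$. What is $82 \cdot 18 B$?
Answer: $-5904$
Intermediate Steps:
$B = -4$ ($B = -4 + \left(0 \cdot 6\right)^{2} = -4 + 0^{2} = -4 + 0 = -4$)
$82 \cdot 18 B = 82 \cdot 18 \left(-4\right) = 1476 \left(-4\right) = -5904$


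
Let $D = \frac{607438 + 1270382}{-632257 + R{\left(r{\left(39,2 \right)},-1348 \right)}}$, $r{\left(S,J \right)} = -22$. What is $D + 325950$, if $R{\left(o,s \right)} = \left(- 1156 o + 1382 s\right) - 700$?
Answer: $\frac{38344994530}{117641} \approx 3.2595 \cdot 10^{5}$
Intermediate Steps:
$R{\left(o,s \right)} = -700 - 1156 o + 1382 s$
$D = - \frac{89420}{117641}$ ($D = \frac{607438 + 1270382}{-632257 - 1838204} = \frac{1877820}{-632257 - 1838204} = \frac{1877820}{-2470461} = 1877820 \left(- \frac{1}{2470461}\right) = - \frac{89420}{117641} \approx -0.76011$)
$D + 325950 = - \frac{89420}{117641} + 325950 = \frac{38344994530}{117641}$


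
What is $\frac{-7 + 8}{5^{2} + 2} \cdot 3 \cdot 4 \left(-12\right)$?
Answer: $- \frac{16}{3} \approx -5.3333$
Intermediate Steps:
$\frac{-7 + 8}{5^{2} + 2} \cdot 3 \cdot 4 \left(-12\right) = 1 \frac{1}{25 + 2} \cdot 12 \left(-12\right) = 1 \cdot \frac{1}{27} \cdot 12 \left(-12\right) = \frac{1}{27} \cdot 12 \left(-12\right) = \frac{4}{9} \left(-12\right) = - \frac{16}{3}$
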